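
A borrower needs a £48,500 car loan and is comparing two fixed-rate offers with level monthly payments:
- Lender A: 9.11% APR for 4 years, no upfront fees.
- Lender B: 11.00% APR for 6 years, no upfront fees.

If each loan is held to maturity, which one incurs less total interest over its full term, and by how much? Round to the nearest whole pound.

Lender A: at 9.11% the monthly rate is 0.0075917, so the payment is 48,500 × 0.0075917 / (1 − 1.0075917^−48) = £1,209.46.
Total interest on Lender A = 48 × £1,209.46 − £48,500 = £9,554.08.
Lender B: at 11.00% the monthly rate is 0.0091667, so the payment is 48,500 × 0.0091667 / (1 − 1.0091667^−72) = £923.15.
Total interest on Lender B = 72 × £923.15 − £48,500 = £17,966.80.
Lender A is lower by £8,412.72.

Lender A by £8,413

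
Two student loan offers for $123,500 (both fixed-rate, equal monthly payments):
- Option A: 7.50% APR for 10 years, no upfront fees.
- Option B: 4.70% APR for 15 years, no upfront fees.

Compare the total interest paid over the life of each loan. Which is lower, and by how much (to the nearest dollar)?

Option B by $3,577

Option A: monthly rate = 7.5%/12 = 0.0062500; payment = 123,500 × 0.0062500 / (1 − (1+0.0062500)^−120) = $1,465.97.
Total interest on Option A = 120 × $1,465.97 − $123,500 = $52,416.40.
Option B: at 4.70% the monthly rate is 0.0039167, so the payment is 123,500 × 0.0039167 / (1 − 1.0039167^−180) = $957.44.
Total interest on Option B = 180 × $957.44 − $123,500 = $48,839.20.
Option B is lower by $3,577.20.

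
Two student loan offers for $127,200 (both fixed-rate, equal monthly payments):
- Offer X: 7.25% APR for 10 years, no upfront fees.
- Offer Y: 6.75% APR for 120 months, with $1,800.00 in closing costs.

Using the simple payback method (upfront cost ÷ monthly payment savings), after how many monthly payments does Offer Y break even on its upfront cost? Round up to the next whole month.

55 months

Offer X: monthly rate = 7.25%/12 = 0.0060417; payment = 127,200 × 0.0060417 / (1 − (1+0.0060417)^−120) = $1,493.34.
Offer Y: monthly rate = 6.75%/12 = 0.0056250; payment = 127,200 × 0.0056250 / (1 − (1+0.0056250)^−120) = $1,460.56.
Monthly savings = $1,493.34 − $1,460.56 = $32.78.
Break-even = $1,800.00 / $32.78 = 54.91 → 55 months.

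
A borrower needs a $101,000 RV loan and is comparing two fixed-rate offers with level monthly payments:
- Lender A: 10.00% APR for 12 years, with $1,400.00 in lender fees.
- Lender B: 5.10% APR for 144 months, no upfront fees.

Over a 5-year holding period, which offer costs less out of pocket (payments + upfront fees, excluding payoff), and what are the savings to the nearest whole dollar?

Lender A: at 10.00% the monthly rate is 0.0083333, so the payment is 101,000 × 0.0083333 / (1 − 1.0083333^−144) = $1,207.03.
Lender B: at 5.10% the monthly rate is 0.0042500, so the payment is 101,000 × 0.0042500 / (1 − 1.0042500^−144) = $939.21.
Over 60 months: Lender A costs 60 × $1,207.03 + $1,400.00 = $73,821.80; Lender B costs 60 × $939.21 = $56,352.60.
Lender B is cheaper by $73,821.80 − $56,352.60 = $17,469.20.

Lender B by $17,469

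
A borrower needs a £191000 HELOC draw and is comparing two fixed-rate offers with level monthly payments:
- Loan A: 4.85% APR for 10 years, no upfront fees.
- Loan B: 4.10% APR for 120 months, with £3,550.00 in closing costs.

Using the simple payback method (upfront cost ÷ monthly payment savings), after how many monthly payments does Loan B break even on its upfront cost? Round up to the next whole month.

52 months

Loan A: at 4.85% the monthly rate is 0.0040417, so the payment is 191,000 × 0.0040417 / (1 − 1.0040417^−120) = £2,011.88.
Loan B: monthly rate = 4.1%/12 = 0.0034167; payment = 191,000 × 0.0034167 / (1 − (1+0.0034167)^−120) = £1,942.87.
Monthly savings = £2,011.88 − £1,942.87 = £69.01.
Break-even = £3,550.00 / £69.01 = 51.44 → 52 months.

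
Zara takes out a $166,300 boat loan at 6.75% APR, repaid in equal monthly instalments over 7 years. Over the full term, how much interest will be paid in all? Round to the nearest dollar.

$42,830

Monthly rate = 6.75%/12 = 0.0056250; payment = 166,300 × 0.0056250 / (1 − (1+0.0056250)^−84) = $2,489.64.
Total paid = 84 × $2,489.64 = $209,129.76; interest = $209,129.76 − $166,300 = $42,829.76.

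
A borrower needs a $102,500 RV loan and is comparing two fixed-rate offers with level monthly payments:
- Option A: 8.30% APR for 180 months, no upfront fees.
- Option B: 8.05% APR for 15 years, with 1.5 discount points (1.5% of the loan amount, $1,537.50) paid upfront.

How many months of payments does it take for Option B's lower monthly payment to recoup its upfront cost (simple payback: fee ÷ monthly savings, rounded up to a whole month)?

104 months

Option A: at 8.30% the monthly rate is 0.0069167, so the payment is 102,500 × 0.0069167 / (1 − 1.0069167^−180) = $997.38.
Option B: at 8.05% the monthly rate is 0.0067083, so the payment is 102,500 × 0.0067083 / (1 − 1.0067083^−180) = $982.50.
Monthly savings = $997.38 − $982.50 = $14.88.
Break-even = $1,537.50 / $14.88 = 103.33 → 104 months.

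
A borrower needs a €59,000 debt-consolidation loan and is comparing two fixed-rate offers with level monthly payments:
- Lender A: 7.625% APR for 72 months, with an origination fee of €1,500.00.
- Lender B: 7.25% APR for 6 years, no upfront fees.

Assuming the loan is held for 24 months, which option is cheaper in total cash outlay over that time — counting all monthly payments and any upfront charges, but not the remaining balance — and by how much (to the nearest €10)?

Lender A: at 7.625% the monthly rate is 0.0063542, so the payment is 59,000 × 0.0063542 / (1 − 1.0063542^−72) = €1,023.69.
Lender B: at 7.25% the monthly rate is 0.0060417, so the payment is 59,000 × 0.0060417 / (1 − 1.0060417^−72) = €1,012.99.
Over 24 months: Lender A costs 24 × €1,023.69 + €1,500.00 = €26,068.56; Lender B costs 24 × €1,012.99 = €24,311.76.
Lender B is cheaper by €26,068.56 − €24,311.76 = €1,756.80.

Lender B by €1,760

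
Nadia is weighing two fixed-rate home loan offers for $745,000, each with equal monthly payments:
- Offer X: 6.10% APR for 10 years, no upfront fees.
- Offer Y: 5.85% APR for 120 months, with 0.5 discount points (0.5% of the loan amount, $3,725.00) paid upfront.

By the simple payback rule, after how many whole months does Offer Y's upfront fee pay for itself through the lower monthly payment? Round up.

40 months

Offer X: at 6.10% the monthly rate is 0.0050833, so the payment is 745,000 × 0.0050833 / (1 − 1.0050833^−120) = $8,308.49.
Offer Y: monthly rate = 5.85%/12 = 0.0048750; payment = 745,000 × 0.0048750 / (1 − (1+0.0048750)^−120) = $8,215.02.
Monthly savings = $8,308.49 − $8,215.02 = $93.47.
Break-even = $3,725.00 / $93.47 = 39.85 → 40 months.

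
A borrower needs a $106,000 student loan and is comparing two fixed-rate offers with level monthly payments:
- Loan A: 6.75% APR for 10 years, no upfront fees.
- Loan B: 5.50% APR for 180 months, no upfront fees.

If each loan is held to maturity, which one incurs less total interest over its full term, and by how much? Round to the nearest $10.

Loan A: monthly rate = 6.75%/12 = 0.0056250; payment = 106,000 × 0.0056250 / (1 − (1+0.0056250)^−120) = $1,217.14.
Total interest on Loan A = 120 × $1,217.14 − $106,000 = $40,056.80.
Loan B: monthly rate = 5.5%/12 = 0.0045833; payment = 106,000 × 0.0045833 / (1 − (1+0.0045833)^−180) = $866.11.
Total interest on Loan B = 180 × $866.11 − $106,000 = $49,899.80.
Loan A is lower by $9,843.00.

Loan A by $9,840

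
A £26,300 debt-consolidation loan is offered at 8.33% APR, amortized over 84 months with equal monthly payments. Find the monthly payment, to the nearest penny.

At 8.33% the monthly rate is 0.0069417, so the payment is 26,300 × 0.0069417 / (1 − 1.0069417^−84) = £414.25.

£414.25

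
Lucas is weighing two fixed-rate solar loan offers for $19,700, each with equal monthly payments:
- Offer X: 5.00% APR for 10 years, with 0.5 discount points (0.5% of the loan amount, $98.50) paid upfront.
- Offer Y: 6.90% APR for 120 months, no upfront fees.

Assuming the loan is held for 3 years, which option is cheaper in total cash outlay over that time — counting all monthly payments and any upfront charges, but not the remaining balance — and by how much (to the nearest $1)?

Offer X: monthly rate = 5%/12 = 0.0041667; payment = 19,700 × 0.0041667 / (1 − (1+0.0041667)^−120) = $208.95.
Offer Y: monthly rate = 6.9%/12 = 0.0057500; payment = 19,700 × 0.0057500 / (1 − (1+0.0057500)^−120) = $227.72.
Over 36 months: Offer X costs 36 × $208.95 + $98.50 = $7,620.70; Offer Y costs 36 × $227.72 = $8,197.92.
Offer X is cheaper by $8,197.92 − $7,620.70 = $577.22.

Offer X by $577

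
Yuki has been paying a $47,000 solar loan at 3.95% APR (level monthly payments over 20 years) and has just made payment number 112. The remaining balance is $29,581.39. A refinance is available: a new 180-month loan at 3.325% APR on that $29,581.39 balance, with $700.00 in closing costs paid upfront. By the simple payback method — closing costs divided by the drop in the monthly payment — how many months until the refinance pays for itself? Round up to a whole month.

10 months

Current payment = 47,000 × 3.95%/12 / (1 − (1+0.0032917)^−240) = $283.57.
Refinanced payment = 29,581.39 × 0.0027708 / (1 − (1+0.0027708)^−180) = $208.94.
Monthly savings = $283.57 − $208.94 = $74.63.
Break-even = $700.00 / $74.63 = 9.38 → 10 months.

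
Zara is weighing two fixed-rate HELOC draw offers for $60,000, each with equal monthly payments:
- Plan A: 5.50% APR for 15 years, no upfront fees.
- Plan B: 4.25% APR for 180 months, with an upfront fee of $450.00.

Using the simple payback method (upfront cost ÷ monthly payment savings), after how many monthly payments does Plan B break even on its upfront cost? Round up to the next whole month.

12 months

Plan A: monthly rate = 5.5%/12 = 0.0045833; payment = 60,000 × 0.0045833 / (1 − (1+0.0045833)^−180) = $490.25.
Plan B: monthly rate = 4.25%/12 = 0.0035417; payment = 60,000 × 0.0035417 / (1 − (1+0.0035417)^−180) = $451.37.
Monthly savings = $490.25 − $451.37 = $38.88.
Break-even = $450.00 / $38.88 = 11.57 → 12 months.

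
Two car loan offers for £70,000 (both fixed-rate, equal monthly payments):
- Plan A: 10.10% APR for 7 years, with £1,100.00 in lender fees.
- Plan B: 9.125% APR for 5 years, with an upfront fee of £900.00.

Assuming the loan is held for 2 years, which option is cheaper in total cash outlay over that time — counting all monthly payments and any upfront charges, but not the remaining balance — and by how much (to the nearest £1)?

Plan A: monthly rate = 10.1%/12 = 0.0084167; payment = 70,000 × 0.0084167 / (1 − (1+0.0084167)^−84) = £1,165.70.
Plan B: at 9.125% the monthly rate is 0.0076042, so the payment is 70,000 × 0.0076042 / (1 − 1.0076042^−60) = £1,457.34.
Over 24 months: Plan A costs 24 × £1,165.70 + £1,100.00 = £29,076.80; Plan B costs 24 × £1,457.34 + £900.00 = £35,876.16.
Plan A is cheaper by £35,876.16 − £29,076.80 = £6,799.36.

Plan A by £6,799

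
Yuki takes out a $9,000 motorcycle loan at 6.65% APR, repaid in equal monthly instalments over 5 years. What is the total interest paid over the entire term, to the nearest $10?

Monthly rate = 6.65%/12 = 0.0055417; payment = 9,000 × 0.0055417 / (1 − (1+0.0055417)^−60) = $176.73.
Total paid = 60 × $176.73 = $10,603.80; interest = $10,603.80 − $9,000 = $1,603.80.

$1,600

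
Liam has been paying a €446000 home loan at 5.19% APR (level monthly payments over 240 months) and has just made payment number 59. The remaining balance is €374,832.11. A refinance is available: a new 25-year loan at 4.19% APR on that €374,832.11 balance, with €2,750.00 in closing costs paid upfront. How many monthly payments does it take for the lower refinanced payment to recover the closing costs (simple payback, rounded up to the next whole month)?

Current payment = 446,000 × 5.19%/12 / (1 − (1+0.0043250)^−240) = €2,990.42.
Refinanced payment = 374,832.11 × 0.0034917 / (1 − (1+0.0034917)^−300) = €2,018.04.
Monthly savings = €2,990.42 − €2,018.04 = €972.38.
Break-even = €2,750.00 / €972.38 = 2.83 → 3 months.

3 months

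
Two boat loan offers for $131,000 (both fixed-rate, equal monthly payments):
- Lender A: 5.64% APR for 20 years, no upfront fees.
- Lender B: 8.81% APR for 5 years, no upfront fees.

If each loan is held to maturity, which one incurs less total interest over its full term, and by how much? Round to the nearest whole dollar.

Lender A: at 5.64% the monthly rate is 0.0047000, so the payment is 131,000 × 0.0047000 / (1 − 1.0047000^−240) = $911.52.
Total interest on Lender A = 240 × $911.52 − $131,000 = $87,764.80.
Lender B: at 8.81% the monthly rate is 0.0073417, so the payment is 131,000 × 0.0073417 / (1 − 1.0073417^−60) = $2,707.28.
Total interest on Lender B = 60 × $2,707.28 − $131,000 = $31,436.80.
Lender B is lower by $56,328.00.

Lender B by $56,328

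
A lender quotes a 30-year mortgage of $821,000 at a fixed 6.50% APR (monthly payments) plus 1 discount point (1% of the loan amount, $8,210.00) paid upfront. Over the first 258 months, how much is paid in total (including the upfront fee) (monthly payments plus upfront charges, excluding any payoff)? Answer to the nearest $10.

$1,347,040

At 6.50% the monthly rate is 0.0054167, so the payment is 821,000 × 0.0054167 / (1 − 1.0054167^−360) = $5,189.28.
Total outlay = 258 × $5,189.28 + $8,210.00 = $1,347,044.24.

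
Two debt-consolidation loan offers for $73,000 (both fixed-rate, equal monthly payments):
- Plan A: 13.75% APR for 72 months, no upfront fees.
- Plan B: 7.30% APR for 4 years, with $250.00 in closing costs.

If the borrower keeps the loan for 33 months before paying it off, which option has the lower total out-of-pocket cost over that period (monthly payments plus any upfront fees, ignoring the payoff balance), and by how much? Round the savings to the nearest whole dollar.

Plan A: monthly rate = 13.75%/12 = 0.0114583; payment = 73,000 × 0.0114583 / (1 − (1+0.0114583)^−72) = $1,494.46.
Plan B: at 7.30% the monthly rate is 0.0060833, so the payment is 73,000 × 0.0060833 / (1 − 1.0060833^−48) = $1,758.25.
Over 33 months: Plan A costs 33 × $1,494.46 = $49,317.18; Plan B costs 33 × $1,758.25 + $250.00 = $58,272.25.
Plan A is cheaper by $58,272.25 − $49,317.18 = $8,955.07.

Plan A by $8,955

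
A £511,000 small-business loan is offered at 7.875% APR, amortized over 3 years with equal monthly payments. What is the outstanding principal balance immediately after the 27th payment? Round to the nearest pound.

£139,242

With monthly rate i = 7.875%/12 = 0.0065625, the balance after k of n payments is P · [(1+i)^n − (1+i)^k] / [(1+i)^n − 1].
(1+0.0065625)^36 = 1.26551377 and (1+0.0065625)^27 = 1.19316404, so the balance is 511,000 × (1.26551377 − 1.19316404) / (1.26551377 − 1) = £139,242.16.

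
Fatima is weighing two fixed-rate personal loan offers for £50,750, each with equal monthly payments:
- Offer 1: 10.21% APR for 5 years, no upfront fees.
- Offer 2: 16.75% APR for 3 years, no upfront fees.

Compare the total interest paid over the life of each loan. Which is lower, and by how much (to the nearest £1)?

Offer 1: at 10.21% the monthly rate is 0.0085083, so the payment is 50,750 × 0.0085083 / (1 − 1.0085083^−60) = £1,083.54.
Total interest on Offer 1 = 60 × £1,083.54 − £50,750 = £14,262.40.
Offer 2: monthly rate = 16.75%/12 = 0.0139583; payment = 50,750 × 0.0139583 / (1 − (1+0.0139583)^−36) = £1,803.07.
Total interest on Offer 2 = 36 × £1,803.07 − £50,750 = £14,160.52.
Offer 2 is lower by £101.88.

Offer 2 by £102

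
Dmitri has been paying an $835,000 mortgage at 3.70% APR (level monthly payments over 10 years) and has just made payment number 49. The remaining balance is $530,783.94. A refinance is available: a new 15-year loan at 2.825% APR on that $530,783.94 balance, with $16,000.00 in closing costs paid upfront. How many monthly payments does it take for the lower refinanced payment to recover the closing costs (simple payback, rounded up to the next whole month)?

Current payment = 835,000 × 3.7%/12 / (1 − (1+0.0030833)^−120) = $8,335.43.
Refinanced payment = 530,783.94 × 0.0023542 / (1 − (1+0.0023542)^−180) = $3,620.99.
Monthly savings = $8,335.43 − $3,620.99 = $4,714.44.
Break-even = $16,000.00 / $4,714.44 = 3.39 → 4 months.

4 months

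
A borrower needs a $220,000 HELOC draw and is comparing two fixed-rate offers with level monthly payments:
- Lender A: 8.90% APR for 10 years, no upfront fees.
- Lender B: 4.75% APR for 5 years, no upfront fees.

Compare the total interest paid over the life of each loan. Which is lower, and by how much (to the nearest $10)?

Lender B by $85,410

Lender A: at 8.90% the monthly rate is 0.0074167, so the payment is 220,000 × 0.0074167 / (1 − 1.0074167^−120) = $2,774.97.
Total interest on Lender A = 120 × $2,774.97 − $220,000 = $112,996.40.
Lender B: at 4.75% the monthly rate is 0.0039583, so the payment is 220,000 × 0.0039583 / (1 − 1.0039583^−60) = $4,126.52.
Total interest on Lender B = 60 × $4,126.52 − $220,000 = $27,591.20.
Lender B is lower by $85,405.20.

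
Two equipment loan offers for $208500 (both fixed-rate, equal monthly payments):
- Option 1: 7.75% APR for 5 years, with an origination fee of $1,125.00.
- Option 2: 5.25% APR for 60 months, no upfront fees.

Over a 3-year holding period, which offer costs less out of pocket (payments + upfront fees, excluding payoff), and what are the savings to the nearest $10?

Option 2 by $9,910

Option 1: monthly rate = 7.75%/12 = 0.0064583; payment = 208,500 × 0.0064583 / (1 − (1+0.0064583)^−60) = $4,202.73.
Option 2: monthly rate = 5.25%/12 = 0.0043750; payment = 208,500 × 0.0043750 / (1 − (1+0.0043750)^−60) = $3,958.58.
Over 36 months: Option 1 costs 36 × $4,202.73 + $1,125.00 = $152,423.28; Option 2 costs 36 × $3,958.58 = $142,508.88.
Option 2 is cheaper by $152,423.28 − $142,508.88 = $9,914.40.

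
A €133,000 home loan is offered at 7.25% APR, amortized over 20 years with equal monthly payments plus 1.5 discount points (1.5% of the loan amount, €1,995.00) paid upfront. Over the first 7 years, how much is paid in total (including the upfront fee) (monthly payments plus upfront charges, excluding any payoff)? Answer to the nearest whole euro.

€90,296

At 7.25% the monthly rate is 0.0060417, so the payment is 133,000 × 0.0060417 / (1 − 1.0060417^−240) = €1,051.20.
Total outlay = 84 × €1,051.20 + €1,995.00 = €90,295.80.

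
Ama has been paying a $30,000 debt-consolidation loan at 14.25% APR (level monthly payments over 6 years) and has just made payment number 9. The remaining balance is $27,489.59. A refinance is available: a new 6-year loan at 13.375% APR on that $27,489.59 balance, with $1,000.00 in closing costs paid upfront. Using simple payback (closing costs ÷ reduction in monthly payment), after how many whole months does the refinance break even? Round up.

16 months

Current payment = 30,000 × 14.25%/12 / (1 − (1+0.0118750)^−72) = $622.20.
Refinanced payment = 27,489.59 × 0.0111458 / (1 − (1+0.0111458)^−72) = $557.28.
Monthly savings = $622.20 − $557.28 = $64.92.
Break-even = $1,000.00 / $64.92 = 15.40 → 16 months.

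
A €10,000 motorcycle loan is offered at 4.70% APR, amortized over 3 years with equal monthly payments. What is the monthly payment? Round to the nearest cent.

€298.36

At 4.70% the monthly rate is 0.0039167, so the payment is 10,000 × 0.0039167 / (1 − 1.0039167^−36) = €298.36.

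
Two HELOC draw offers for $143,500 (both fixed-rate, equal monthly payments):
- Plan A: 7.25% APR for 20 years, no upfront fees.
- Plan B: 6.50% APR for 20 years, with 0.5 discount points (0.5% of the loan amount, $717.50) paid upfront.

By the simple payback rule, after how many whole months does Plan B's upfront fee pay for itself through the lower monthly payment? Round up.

Plan A: monthly rate = 7.25%/12 = 0.0060417; payment = 143,500 × 0.0060417 / (1 − (1+0.0060417)^−240) = $1,134.19.
Plan B: monthly rate = 6.5%/12 = 0.0054167; payment = 143,500 × 0.0054167 / (1 − (1+0.0054167)^−240) = $1,069.90.
Monthly savings = $1,134.19 − $1,069.90 = $64.29.
Break-even = $717.50 / $64.29 = 11.16 → 12 months.

12 months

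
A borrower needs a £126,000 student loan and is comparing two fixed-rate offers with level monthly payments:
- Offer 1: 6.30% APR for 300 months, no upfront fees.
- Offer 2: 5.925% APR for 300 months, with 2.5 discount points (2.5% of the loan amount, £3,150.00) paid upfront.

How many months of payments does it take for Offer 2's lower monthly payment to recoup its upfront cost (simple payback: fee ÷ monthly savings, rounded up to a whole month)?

Offer 1: monthly rate = 6.3%/12 = 0.0052500; payment = 126,000 × 0.0052500 / (1 − (1+0.0052500)^−300) = £835.08.
Offer 2: at 5.925% the monthly rate is 0.0049375, so the payment is 126,000 × 0.0049375 / (1 − 1.0049375^−300) = £806.05.
Monthly savings = £835.08 − £806.05 = £29.03.
Break-even = £3,150.00 / £29.03 = 108.51 → 109 months.

109 months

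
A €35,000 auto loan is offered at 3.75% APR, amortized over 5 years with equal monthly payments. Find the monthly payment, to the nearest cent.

At 3.75% the monthly rate is 0.0031250, so the payment is 35,000 × 0.0031250 / (1 − 1.0031250^−60) = €640.64.

€640.64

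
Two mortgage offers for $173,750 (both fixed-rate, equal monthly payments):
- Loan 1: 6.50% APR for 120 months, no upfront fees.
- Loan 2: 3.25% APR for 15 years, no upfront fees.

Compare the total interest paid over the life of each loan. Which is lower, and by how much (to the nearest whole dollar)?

Loan 2 by $16,988

Loan 1: at 6.50% the monthly rate is 0.0054167, so the payment is 173,750 × 0.0054167 / (1 − 1.0054167^−120) = $1,972.90.
Total interest on Loan 1 = 120 × $1,972.90 − $173,750 = $62,998.00.
Loan 2: at 3.25% the monthly rate is 0.0027083, so the payment is 173,750 × 0.0027083 / (1 − 1.0027083^−180) = $1,220.89.
Total interest on Loan 2 = 180 × $1,220.89 − $173,750 = $46,010.20.
Loan 2 is lower by $16,987.80.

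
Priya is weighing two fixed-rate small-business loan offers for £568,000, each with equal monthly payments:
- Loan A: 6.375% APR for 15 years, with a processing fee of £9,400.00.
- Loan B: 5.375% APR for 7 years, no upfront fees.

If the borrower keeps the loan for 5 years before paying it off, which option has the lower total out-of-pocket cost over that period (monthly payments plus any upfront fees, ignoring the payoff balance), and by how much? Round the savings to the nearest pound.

Loan A by £183,775

Loan A: monthly rate = 6.375%/12 = 0.0053125; payment = 568,000 × 0.0053125 / (1 − (1+0.0053125)^−180) = £4,908.94.
Loan B: monthly rate = 5.375%/12 = 0.0044792; payment = 568,000 × 0.0044792 / (1 − (1+0.0044792)^−84) = £8,128.53.
Over 60 months: Loan A costs 60 × £4,908.94 + £9,400.00 = £303,936.40; Loan B costs 60 × £8,128.53 = £487,711.80.
Loan A is cheaper by £487,711.80 − £303,936.40 = £183,775.40.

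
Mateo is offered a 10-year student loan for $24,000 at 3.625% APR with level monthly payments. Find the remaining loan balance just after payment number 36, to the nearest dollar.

$17,688

With monthly rate i = 3.625%/12 = 0.0030208, the balance after k of n payments is P · [(1+i)^n − (1+i)^k] / [(1+i)^n − 1].
(1+0.0030208)^120 = 1.43613227 and (1+0.0030208)^36 = 1.11470085, so the balance is 24,000 × (1.43613227 − 1.11470085) / (1.43613227 − 1) = $17,688.11.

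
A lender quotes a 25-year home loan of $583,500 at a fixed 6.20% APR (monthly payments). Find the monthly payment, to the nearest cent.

Monthly rate = 6.2%/12 = 0.0051667; payment = 583,500 × 0.0051667 / (1 − (1+0.0051667)^−300) = $3,831.16.

$3,831.16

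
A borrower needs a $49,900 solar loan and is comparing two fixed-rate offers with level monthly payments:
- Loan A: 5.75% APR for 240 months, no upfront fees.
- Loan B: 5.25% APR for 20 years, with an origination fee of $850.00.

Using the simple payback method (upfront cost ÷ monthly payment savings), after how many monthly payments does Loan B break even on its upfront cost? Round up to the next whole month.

61 months

Loan A: monthly rate = 5.75%/12 = 0.0047917; payment = 49,900 × 0.0047917 / (1 − (1+0.0047917)^−240) = $350.34.
Loan B: monthly rate = 5.25%/12 = 0.0043750; payment = 49,900 × 0.0043750 / (1 − (1+0.0043750)^−240) = $336.25.
Monthly savings = $350.34 − $336.25 = $14.09.
Break-even = $850.00 / $14.09 = 60.33 → 61 months.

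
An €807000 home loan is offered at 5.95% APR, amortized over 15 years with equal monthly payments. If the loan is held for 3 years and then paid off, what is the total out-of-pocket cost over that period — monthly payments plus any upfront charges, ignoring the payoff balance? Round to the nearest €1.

€244,373

Monthly rate = 5.95%/12 = 0.0049583; payment = 807,000 × 0.0049583 / (1 − (1+0.0049583)^−180) = €6,788.14.
Total outlay = 36 × €6,788.14 = €244,373.04.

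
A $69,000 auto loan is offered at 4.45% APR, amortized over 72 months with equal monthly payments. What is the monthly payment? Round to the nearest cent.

$1,093.72

At 4.45% the monthly rate is 0.0037083, so the payment is 69,000 × 0.0037083 / (1 − 1.0037083^−72) = $1,093.72.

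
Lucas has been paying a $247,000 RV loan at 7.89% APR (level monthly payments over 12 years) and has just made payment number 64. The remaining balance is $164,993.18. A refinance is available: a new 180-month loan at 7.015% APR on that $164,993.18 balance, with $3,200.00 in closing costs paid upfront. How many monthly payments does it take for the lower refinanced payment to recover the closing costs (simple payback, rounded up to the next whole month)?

Current payment = 247,000 × 7.89%/12 / (1 − (1+0.0065750)^−144) = $2,658.78.
Refinanced payment = 164,993.18 × 0.0058458 / (1 − (1+0.0058458)^−180) = $1,484.39.
Monthly savings = $2,658.78 − $1,484.39 = $1,174.39.
Break-even = $3,200.00 / $1,174.39 = 2.72 → 3 months.

3 months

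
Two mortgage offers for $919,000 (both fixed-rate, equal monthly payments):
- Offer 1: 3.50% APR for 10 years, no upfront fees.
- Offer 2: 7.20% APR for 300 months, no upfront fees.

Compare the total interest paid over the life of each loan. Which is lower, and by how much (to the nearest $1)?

Offer 1: monthly rate = 3.5%/12 = 0.0029167; payment = 919,000 × 0.0029167 / (1 − (1+0.0029167)^−120) = $9,087.61.
Total interest on Offer 1 = 120 × $9,087.61 − $919,000 = $171,513.20.
Offer 2: monthly rate = 7.2%/12 = 0.0060000; payment = 919,000 × 0.0060000 / (1 − (1+0.0060000)^−300) = $6,613.02.
Total interest on Offer 2 = 300 × $6,613.02 − $919,000 = $1,064,906.00.
Offer 1 is lower by $893,392.80.

Offer 1 by $893,393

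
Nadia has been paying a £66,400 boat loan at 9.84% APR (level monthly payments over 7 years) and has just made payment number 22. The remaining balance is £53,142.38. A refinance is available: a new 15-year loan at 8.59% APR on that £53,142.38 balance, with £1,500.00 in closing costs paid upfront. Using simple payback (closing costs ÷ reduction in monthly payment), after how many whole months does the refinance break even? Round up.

3 months

Current payment = 66,400 × 9.84%/12 / (1 − (1+0.0082000)^−84) = £1,096.84.
Refinanced payment = 53,142.38 × 0.0071583 / (1 − (1+0.0071583)^−180) = £526.12.
Monthly savings = £1,096.84 − £526.12 = £570.72.
Break-even = £1,500.00 / £570.72 = 2.63 → 3 months.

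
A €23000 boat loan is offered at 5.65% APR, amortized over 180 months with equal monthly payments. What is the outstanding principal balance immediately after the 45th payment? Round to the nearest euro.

With monthly rate i = 5.65%/12 = 0.0047083, the balance after k of n payments is P · [(1+i)^n − (1+i)^k] / [(1+i)^n − 1].
(1+0.0047083)^180 = 2.32916791 and (1+0.0047083)^45 = 1.23537896, so the balance is 23,000 × (2.32916791 − 1.23537896) / (2.32916791 − 1) = €18,926.99.

€18,927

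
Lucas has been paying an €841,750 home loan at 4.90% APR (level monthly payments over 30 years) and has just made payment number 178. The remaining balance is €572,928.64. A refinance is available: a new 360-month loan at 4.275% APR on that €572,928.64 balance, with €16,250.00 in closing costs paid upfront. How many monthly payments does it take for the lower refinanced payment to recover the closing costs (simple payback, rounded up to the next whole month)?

Current payment = 841,750 × 4.9%/12 / (1 − (1+0.0040833)^−360) = €4,467.39.
Refinanced payment = 572,928.64 × 0.0035625 / (1 − (1+0.0035625)^−360) = €2,826.86.
Monthly savings = €4,467.39 − €2,826.86 = €1,640.53.
Break-even = €16,250.00 / €1,640.53 = 9.91 → 10 months.

10 months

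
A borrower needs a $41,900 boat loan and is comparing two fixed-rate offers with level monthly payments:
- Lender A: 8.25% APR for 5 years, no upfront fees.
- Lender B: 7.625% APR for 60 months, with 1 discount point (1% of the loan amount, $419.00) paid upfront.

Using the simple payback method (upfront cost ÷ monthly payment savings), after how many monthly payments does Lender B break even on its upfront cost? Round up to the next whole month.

Lender A: at 8.25% the monthly rate is 0.0068750, so the payment is 41,900 × 0.0068750 / (1 − 1.0068750^−60) = $854.60.
Lender B: at 7.625% the monthly rate is 0.0063542, so the payment is 41,900 × 0.0063542 / (1 − 1.0063542^−60) = $842.08.
Monthly savings = $854.60 − $842.08 = $12.52.
Break-even = $419.00 / $12.52 = 33.47 → 34 months.

34 months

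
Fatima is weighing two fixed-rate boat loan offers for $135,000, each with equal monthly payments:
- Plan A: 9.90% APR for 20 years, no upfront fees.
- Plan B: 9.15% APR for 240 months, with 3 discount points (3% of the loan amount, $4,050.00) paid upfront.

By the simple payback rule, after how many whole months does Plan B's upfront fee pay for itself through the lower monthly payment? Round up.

Plan A: at 9.90% the monthly rate is 0.0082500, so the payment is 135,000 × 0.0082500 / (1 − 1.0082500^−240) = $1,293.85.
Plan B: at 9.15% the monthly rate is 0.0076250, so the payment is 135,000 × 0.0076250 / (1 − 1.0076250^−240) = $1,227.68.
Monthly savings = $1,293.85 − $1,227.68 = $66.17.
Break-even = $4,050.00 / $66.17 = 61.21 → 62 months.

62 months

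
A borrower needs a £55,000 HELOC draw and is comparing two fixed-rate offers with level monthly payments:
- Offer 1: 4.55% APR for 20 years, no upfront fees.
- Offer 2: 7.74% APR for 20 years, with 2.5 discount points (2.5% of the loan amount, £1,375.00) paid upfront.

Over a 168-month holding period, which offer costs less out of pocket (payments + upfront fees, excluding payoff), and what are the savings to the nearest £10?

Offer 1: monthly rate = 4.55%/12 = 0.0037917; payment = 55,000 × 0.0037917 / (1 − (1+0.0037917)^−240) = £349.44.
Offer 2: monthly rate = 7.74%/12 = 0.0064500; payment = 55,000 × 0.0064500 / (1 − (1+0.0064500)^−240) = £451.18.
Over 168 months: Offer 1 costs 168 × £349.44 = £58,705.92; Offer 2 costs 168 × £451.18 + £1,375.00 = £77,173.24.
Offer 1 is cheaper by £77,173.24 − £58,705.92 = £18,467.32.

Offer 1 by £18,470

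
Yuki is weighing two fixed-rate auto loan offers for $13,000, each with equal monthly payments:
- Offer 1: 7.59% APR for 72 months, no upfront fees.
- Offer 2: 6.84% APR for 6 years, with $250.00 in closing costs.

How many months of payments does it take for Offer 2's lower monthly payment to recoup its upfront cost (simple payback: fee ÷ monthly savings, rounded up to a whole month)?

Offer 1: monthly rate = 7.59%/12 = 0.0063250; payment = 13,000 × 0.0063250 / (1 − (1+0.0063250)^−72) = $225.34.
Offer 2: at 6.84% the monthly rate is 0.0057000, so the payment is 13,000 × 0.0057000 / (1 − 1.0057000^−72) = $220.64.
Monthly savings = $225.34 − $220.64 = $4.70.
Break-even = $250.00 / $4.70 = 53.19 → 54 months.

54 months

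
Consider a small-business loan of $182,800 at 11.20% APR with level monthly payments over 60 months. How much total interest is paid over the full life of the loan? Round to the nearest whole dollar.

$56,766

Monthly rate = 11.2%/12 = 0.0093333; payment = 182,800 × 0.0093333 / (1 − (1+0.0093333)^−60) = $3,992.77.
Total paid = 60 × $3,992.77 = $239,566.20; interest = $239,566.20 − $182,800 = $56,766.20.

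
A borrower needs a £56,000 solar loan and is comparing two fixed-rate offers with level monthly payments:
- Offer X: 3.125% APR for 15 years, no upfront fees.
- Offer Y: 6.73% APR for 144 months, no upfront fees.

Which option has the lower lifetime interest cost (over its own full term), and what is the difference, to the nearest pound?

Offer X: monthly rate = 3.125%/12 = 0.0026042; payment = 56,000 × 0.0026042 / (1 − (1+0.0026042)^−180) = £390.10.
Total interest on Offer X = 180 × £390.10 − £56,000 = £14,218.00.
Offer Y: monthly rate = 6.73%/12 = 0.0056083; payment = 56,000 × 0.0056083 / (1 − (1+0.0056083)^−144) = £567.86.
Total interest on Offer Y = 144 × £567.86 − £56,000 = £25,771.84.
Offer X is lower by £11,553.84.

Offer X by £11,554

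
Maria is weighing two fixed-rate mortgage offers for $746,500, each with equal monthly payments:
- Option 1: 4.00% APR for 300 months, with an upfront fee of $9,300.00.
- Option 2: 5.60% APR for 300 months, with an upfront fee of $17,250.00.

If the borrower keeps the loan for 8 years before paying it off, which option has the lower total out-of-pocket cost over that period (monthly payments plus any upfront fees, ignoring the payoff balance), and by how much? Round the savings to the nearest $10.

Option 1: at 4.00% the monthly rate is 0.0033333, so the payment is 746,500 × 0.0033333 / (1 − 1.0033333^−300) = $3,940.30.
Option 2: monthly rate = 5.6%/12 = 0.0046667; payment = 746,500 × 0.0046667 / (1 − (1+0.0046667)^−300) = $4,628.85.
Over 96 months: Option 1 costs 96 × $3,940.30 + $9,300.00 = $387,568.80; Option 2 costs 96 × $4,628.85 + $17,250.00 = $461,619.60.
Option 1 is cheaper by $461,619.60 − $387,568.80 = $74,050.80.

Option 1 by $74,050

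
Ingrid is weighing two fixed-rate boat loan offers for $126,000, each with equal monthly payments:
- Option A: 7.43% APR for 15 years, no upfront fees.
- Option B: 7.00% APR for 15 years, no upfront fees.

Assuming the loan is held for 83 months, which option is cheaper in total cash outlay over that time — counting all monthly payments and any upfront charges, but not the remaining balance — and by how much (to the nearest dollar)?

Option A: monthly rate = 7.43%/12 = 0.0061917; payment = 126,000 × 0.0061917 / (1 − (1+0.0061917)^−180) = $1,163.03.
Option B: monthly rate = 7%/12 = 0.0058333; payment = 126,000 × 0.0058333 / (1 − (1+0.0058333)^−180) = $1,132.52.
Over 83 months: Option A costs 83 × $1,163.03 = $96,531.49; Option B costs 83 × $1,132.52 = $93,999.16.
Option B is cheaper by $96,531.49 − $93,999.16 = $2,532.33.

Option B by $2,532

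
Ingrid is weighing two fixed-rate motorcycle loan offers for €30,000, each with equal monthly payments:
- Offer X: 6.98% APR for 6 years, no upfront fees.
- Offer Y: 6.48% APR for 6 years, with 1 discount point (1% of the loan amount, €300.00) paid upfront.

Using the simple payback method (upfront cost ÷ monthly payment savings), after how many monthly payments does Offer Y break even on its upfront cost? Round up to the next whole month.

42 months

Offer X: monthly rate = 6.98%/12 = 0.0058167; payment = 30,000 × 0.0058167 / (1 − (1+0.0058167)^−72) = €511.18.
Offer Y: monthly rate = 6.48%/12 = 0.0054000; payment = 30,000 × 0.0054000 / (1 − (1+0.0054000)^−72) = €504.01.
Monthly savings = €511.18 − €504.01 = €7.17.
Break-even = €300.00 / €7.17 = 41.84 → 42 months.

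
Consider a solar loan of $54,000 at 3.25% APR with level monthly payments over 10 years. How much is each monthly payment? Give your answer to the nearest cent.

At 3.25% the monthly rate is 0.0027083, so the payment is 54,000 × 0.0027083 / (1 − 1.0027083^−120) = $527.68.

$527.68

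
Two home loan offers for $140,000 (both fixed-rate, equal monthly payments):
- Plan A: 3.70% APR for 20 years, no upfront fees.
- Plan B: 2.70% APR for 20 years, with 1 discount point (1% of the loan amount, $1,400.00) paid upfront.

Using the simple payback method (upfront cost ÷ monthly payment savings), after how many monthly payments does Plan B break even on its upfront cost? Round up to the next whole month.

20 months

Plan A: monthly rate = 3.7%/12 = 0.0030833; payment = 140,000 × 0.0030833 / (1 − (1+0.0030833)^−240) = $826.41.
Plan B: monthly rate = 2.7%/12 = 0.0022500; payment = 140,000 × 0.0022500 / (1 − (1+0.0022500)^−240) = $755.58.
Monthly savings = $826.41 − $755.58 = $70.83.
Break-even = $1,400.00 / $70.83 = 19.77 → 20 months.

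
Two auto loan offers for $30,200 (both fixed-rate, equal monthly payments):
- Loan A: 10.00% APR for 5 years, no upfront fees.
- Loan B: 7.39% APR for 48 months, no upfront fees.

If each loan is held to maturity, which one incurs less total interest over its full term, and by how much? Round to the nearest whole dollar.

Loan B by $3,524

Loan A: monthly rate = 10%/12 = 0.0083333; payment = 30,200 × 0.0083333 / (1 − (1+0.0083333)^−60) = $641.66.
Total interest on Loan A = 60 × $641.66 − $30,200 = $8,299.60.
Loan B: at 7.39% the monthly rate is 0.0061583, so the payment is 30,200 × 0.0061583 / (1 − 1.0061583^−48) = $728.65.
Total interest on Loan B = 48 × $728.65 − $30,200 = $4,775.20.
Loan B is lower by $3,524.40.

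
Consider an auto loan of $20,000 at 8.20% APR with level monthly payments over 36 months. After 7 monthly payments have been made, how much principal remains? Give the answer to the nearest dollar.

$16,485

With monthly rate i = 8.2%/12 = 0.0068333, the balance after k of n payments is P · [(1+i)^n − (1+i)^k] / [(1+i)^n − 1].
(1+0.0068333)^36 = 1.27782998 and (1+0.0068333)^7 = 1.04882516, so the balance is 20,000 × (1.27782998 − 1.04882516) / (1.27782998 − 1) = $16,485.25.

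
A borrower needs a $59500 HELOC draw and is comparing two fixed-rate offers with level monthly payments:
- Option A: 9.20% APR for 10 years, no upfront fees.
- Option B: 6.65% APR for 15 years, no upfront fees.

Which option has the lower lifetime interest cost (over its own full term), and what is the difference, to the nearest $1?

Option A: at 9.20% the monthly rate is 0.0076667, so the payment is 59,500 × 0.0076667 / (1 − 1.0076667^−120) = $760.18.
Total interest on Option A = 120 × $760.18 − $59,500 = $31,721.60.
Option B: monthly rate = 6.65%/12 = 0.0055417; payment = 59,500 × 0.0055417 / (1 − (1+0.0055417)^−180) = $523.23.
Total interest on Option B = 180 × $523.23 − $59,500 = $34,681.40.
Option A is lower by $2,959.80.

Option A by $2,960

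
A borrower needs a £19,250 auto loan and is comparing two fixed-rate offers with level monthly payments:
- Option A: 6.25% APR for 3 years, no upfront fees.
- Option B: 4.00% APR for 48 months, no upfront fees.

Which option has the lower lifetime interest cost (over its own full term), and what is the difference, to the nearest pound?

Option B by £298

Option A: at 6.25% the monthly rate is 0.0052083, so the payment is 19,250 × 0.0052083 / (1 − 1.0052083^−36) = £587.81.
Total interest on Option A = 36 × £587.81 − £19,250 = £1,911.16.
Option B: monthly rate = 4%/12 = 0.0033333; payment = 19,250 × 0.0033333 / (1 − (1+0.0033333)^−48) = £434.65.
Total interest on Option B = 48 × £434.65 − £19,250 = £1,613.20.
Option B is lower by £297.96.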